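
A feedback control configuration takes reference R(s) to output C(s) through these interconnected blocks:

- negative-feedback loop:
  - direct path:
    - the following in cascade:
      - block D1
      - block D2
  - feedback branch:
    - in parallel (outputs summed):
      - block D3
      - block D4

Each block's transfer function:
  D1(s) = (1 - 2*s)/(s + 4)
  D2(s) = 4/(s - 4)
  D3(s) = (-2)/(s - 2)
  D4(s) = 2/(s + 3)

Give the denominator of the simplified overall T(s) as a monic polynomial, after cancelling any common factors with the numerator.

First reduce the diagram to T(s).

Step 1. multiply D1, D2 (series) gives (4 - 8*s)/(s^2 - 16)
Step 2. reduce the parallel group D3, D4 gives (-10)/(s^2 + s - 6)
Step 3. collapse the loop ((D1*D2) forward, (D3+D4) return) gives (-8*s^3 - 4*s^2 + 52*s - 24)/(s^4 + s^3 - 22*s^2 + 64*s + 56)
No further cancellation is possible in the step-3 result, so that is T(s). Its denominator is already monic.

Answer: s^4 + s^3 - 22*s^2 + 64*s + 56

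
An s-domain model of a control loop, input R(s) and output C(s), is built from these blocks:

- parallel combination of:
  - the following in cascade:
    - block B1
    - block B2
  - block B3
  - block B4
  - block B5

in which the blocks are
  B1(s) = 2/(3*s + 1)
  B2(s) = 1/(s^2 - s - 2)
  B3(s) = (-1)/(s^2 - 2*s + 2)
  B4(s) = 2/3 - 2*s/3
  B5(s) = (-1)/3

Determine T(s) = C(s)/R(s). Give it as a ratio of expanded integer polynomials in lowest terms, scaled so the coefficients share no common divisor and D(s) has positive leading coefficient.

Step 1: cascade B1, B2 = 2/(3*s^3 - 2*s^2 - 7*s - 2)
Step 2: add (B1*B2), B3, B4, B5 (parallel) - this is the overall T(s), already in the required normalized form

Hence the answer: (-6*s^6 + 19*s^5 - 14*s^4 - 22*s^3 + 40*s^2 + 7*s + 14)/(9*s^5 - 24*s^4 + 9*s^3 + 24*s^2 - 30*s - 12)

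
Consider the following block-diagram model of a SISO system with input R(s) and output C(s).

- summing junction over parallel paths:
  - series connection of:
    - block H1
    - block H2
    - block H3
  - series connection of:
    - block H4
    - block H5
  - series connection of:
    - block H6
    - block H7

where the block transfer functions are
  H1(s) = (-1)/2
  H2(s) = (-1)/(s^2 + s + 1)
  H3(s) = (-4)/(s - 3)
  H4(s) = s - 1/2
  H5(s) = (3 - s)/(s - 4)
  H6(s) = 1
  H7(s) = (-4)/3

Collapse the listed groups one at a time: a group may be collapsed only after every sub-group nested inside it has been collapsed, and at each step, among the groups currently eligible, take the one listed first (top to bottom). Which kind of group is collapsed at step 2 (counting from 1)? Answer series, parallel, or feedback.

Reducing step by step:

(1) combine H1, H2, H3 in series
(2) cascade H4, H5
(3) multiply H6, H7 (series)
(4) reduce the parallel group (H1*H2*H3), (H4*H5), (H6*H7)
Step 2 collapses a series group.

Answer: series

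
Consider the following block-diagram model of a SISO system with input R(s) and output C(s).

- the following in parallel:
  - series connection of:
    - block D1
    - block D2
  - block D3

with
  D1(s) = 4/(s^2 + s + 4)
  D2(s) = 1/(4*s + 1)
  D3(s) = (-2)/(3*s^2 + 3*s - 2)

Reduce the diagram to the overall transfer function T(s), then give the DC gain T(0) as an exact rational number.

Answer: 2

Working:
Step 1. cascade D1, D2 -> 4/(4*s^3 + 5*s^2 + 17*s + 4)
Step 2. parallel reduction of (D1*D2), D3 -> (-8*s^3 + 2*s^2 - 22*s - 16)/(12*s^5 + 27*s^4 + 58*s^3 + 53*s^2 - 22*s - 8)
DC gain: substitute s = 0 into T(s) from step 2: T(0) = -16/(-8) = 2.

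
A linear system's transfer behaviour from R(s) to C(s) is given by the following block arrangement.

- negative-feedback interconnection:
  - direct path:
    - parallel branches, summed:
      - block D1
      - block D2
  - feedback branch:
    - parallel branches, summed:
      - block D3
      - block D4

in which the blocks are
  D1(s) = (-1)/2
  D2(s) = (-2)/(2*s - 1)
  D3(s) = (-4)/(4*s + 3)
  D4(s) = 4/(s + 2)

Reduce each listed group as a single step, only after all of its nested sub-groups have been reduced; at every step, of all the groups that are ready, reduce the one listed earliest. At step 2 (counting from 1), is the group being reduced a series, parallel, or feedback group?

Step 1: add D1, D2 (parallel)
Step 2: reduce the parallel group D3, D4
Step 3: apply the feedback formula to (D1+D2), (D3+D4)
At step 2 the group reduced is parallel.

Therefore the answer is parallel.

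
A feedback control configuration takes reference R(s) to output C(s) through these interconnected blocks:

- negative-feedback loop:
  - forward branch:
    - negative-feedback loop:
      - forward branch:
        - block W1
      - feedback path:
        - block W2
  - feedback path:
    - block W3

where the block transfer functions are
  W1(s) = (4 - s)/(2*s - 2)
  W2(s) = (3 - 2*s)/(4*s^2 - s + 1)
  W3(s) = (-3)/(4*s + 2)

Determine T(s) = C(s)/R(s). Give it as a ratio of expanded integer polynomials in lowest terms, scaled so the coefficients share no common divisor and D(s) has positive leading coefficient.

First reduce the diagram to T(s).

Step 1. close the feedback loop around W1, W2, giving (-4*s^3 + 17*s^2 - 5*s + 4)/(8*s^3 - 8*s^2 - 7*s + 10)
Step 2. feedback reduction of [W1/(1+W1*W2)], W3: this yields T(s), and no further normalization is needed

Answer: (-16*s^4 + 60*s^3 + 14*s^2 + 6*s + 8)/(32*s^4 - 4*s^3 - 95*s^2 + 41*s + 8)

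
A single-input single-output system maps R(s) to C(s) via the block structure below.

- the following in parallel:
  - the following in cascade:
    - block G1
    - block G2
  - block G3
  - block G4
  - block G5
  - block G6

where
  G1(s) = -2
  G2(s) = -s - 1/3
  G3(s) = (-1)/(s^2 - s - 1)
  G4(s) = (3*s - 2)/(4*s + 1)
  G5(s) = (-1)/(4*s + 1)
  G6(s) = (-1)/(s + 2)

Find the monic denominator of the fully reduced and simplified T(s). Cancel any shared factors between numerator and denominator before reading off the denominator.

1. series reduction of G1, G2 -> 2*s + 2/3
2. parallel reduction of (G1*G2), G3, G4, G5, G6 -> (24*s^5 + 47*s^4 - 68*s^3 - 127*s^2 - 37*s + 11)/(12*s^4 + 15*s^3 - 33*s^2 - 33*s - 6)
The result of step 2 is T(s) in lowest terms. Its denominator has leading coefficient 12; dividing the denominator through by 12 makes it monic.

Therefore the answer is s^4 + 5*s^3/4 - 11*s^2/4 - 11*s/4 - 1/2.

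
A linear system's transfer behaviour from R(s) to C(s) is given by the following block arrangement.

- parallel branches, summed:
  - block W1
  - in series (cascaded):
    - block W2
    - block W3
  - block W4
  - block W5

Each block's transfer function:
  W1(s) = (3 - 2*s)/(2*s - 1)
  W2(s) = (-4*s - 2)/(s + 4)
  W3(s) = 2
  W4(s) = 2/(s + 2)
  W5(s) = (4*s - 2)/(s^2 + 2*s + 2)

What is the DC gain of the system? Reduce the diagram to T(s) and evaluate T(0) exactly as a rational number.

1. series reduction of W2, W3 = (-8*s - 4)/(s + 4)
2. parallel reduction of W1, (W2*W3), W4, W5 = (-18*s^5 - 65*s^4 - 50*s^3 + 8*s^2 + 36*s + 64)/(2*s^5 + 15*s^4 + 36*s^3 + 34*s^2 + 4*s - 16)
Evaluating the step-2 result (the overall T(s)) at s = 0 gives T(0) = 64/(-16) = -4.

Therefore the answer is -4.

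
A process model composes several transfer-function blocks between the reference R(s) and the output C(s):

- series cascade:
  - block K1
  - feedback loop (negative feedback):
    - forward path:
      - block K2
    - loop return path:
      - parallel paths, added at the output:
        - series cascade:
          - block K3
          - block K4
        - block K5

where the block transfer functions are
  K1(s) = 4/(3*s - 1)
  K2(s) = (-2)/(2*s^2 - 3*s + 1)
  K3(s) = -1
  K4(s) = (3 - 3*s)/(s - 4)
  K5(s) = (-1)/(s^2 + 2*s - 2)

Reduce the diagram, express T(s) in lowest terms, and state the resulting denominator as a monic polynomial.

(1) multiply K3, K4 (series) -> (3*s - 3)/(s - 4)
(2) parallel reduction of (K3*K4), K5 -> (3*s^3 + 3*s^2 - 13*s + 10)/(s^3 - 2*s^2 - 10*s + 8)
(3) close the feedback loop around K2, ((K3*K4)+K5) -> (-2*s^3 + 4*s^2 + 20*s - 16)/(2*s^5 - 7*s^4 - 19*s^3 + 38*s^2 - 8*s - 12)
(4) series reduction of K1, [K2/(1+K2*((K3*K4)+K5))] -> (-8*s^3 + 16*s^2 + 80*s - 64)/(6*s^6 - 23*s^5 - 50*s^4 + 133*s^3 - 62*s^2 - 28*s + 12)
T(s) is the step-4 result (common factors already cancelled). Leading coefficient of the denominator: 6. Divide through by 6 for the monic polynomial.

Final answer: s^6 - 23*s^5/6 - 25*s^4/3 + 133*s^3/6 - 31*s^2/3 - 14*s/3 + 2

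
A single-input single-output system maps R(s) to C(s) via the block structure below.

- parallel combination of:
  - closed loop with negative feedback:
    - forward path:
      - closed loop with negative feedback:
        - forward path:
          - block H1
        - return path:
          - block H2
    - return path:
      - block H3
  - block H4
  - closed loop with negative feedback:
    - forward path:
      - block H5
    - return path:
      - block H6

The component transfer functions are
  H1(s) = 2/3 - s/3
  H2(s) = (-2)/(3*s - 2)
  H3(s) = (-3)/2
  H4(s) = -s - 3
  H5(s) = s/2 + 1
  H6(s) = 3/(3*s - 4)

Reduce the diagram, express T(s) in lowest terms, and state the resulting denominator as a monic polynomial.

First reduce the diagram to T(s).

[1] apply the feedback formula to H1, H2: (-3*s^2 + 8*s - 4)/(11*s - 10)
[2] collapse the loop ([H1/(1+H1*H2)] forward, H3 return): (-6*s^2 + 16*s - 8)/(9*s^2 - 2*s - 8)
[3] feedback reduction of H5, H6: (3*s^2 + 2*s - 8)/(9*s - 2)
[4] parallel reduction of [[H1/(1+H1*H2)]/(1+[H1/(1+H1*H2)]*H3)], H4, [H5/(1+H5*H6)]: (-54*s^4 - 249*s^3 + 232*s^2 + 84*s + 32)/(81*s^3 - 36*s^2 - 68*s + 16)
T(s) is the step-4 result (common factors already cancelled). Leading coefficient of the denominator: 81. Divide through by 81 for the monic polynomial.

Answer: s^3 - 4*s^2/9 - 68*s/81 + 16/81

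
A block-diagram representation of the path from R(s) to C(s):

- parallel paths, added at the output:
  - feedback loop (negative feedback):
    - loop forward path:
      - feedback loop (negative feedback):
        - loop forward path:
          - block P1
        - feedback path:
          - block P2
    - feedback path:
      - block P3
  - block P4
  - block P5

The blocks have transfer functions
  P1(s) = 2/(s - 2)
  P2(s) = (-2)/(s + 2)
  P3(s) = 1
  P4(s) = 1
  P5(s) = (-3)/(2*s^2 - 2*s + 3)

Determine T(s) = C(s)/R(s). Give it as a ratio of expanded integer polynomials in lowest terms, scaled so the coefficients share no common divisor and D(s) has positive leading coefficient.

Step 1. reduce the feedback loop with forward P1 and return P2 gives (2*s + 4)/(s^2 - 8)
Step 2. apply the feedback formula to [P1/(1+P1*P2)], P3 gives (2*s + 4)/(s^2 + 2*s - 4)
Step 3. sum the parallel branches [[P1/(1+P1*P2)]/(1+[P1/(1+P1*P2)]*P3)], P4, P5 - this is the overall T(s), already in the required normalized form

Hence the answer: (2*s^4 + 6*s^3 - 8*s^2 + 6*s + 12)/(2*s^4 + 2*s^3 - 9*s^2 + 14*s - 12)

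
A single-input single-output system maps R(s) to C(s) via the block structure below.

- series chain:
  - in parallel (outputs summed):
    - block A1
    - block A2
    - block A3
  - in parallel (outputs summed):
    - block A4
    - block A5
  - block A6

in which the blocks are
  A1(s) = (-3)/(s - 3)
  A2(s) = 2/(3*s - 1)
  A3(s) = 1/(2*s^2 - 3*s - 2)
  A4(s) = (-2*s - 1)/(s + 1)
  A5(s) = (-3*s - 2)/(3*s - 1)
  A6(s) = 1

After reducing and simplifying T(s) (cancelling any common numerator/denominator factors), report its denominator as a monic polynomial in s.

The answer is s^6 - 25*s^5/6 + 13*s^4/9 + 61*s^3/9 - 13*s^2/9 - 23*s/18 + 1/3.

Reasoning:
Step 1 - parallel reduction of A1, A2, A3; result (-14*s^3 + 18*s^2 + 13*s + 9)/(6*s^4 - 29*s^3 + 30*s^2 + 11*s - 6)
Step 2 - parallel reduction of A4, A5; result (-9*s^2 - 6*s - 1)/(3*s^2 + 2*s - 1)
Step 3 - multiply (A1+A2+A3), (A4+A5), A6 (series); result (126*s^5 - 78*s^4 - 211*s^3 - 177*s^2 - 67*s - 9)/(18*s^6 - 75*s^5 + 26*s^4 + 122*s^3 - 26*s^2 - 23*s + 6)
That last expression is T(s), already simplified. Scaling its denominator by 1/18 (the reciprocal of the leading coefficient) yields the monic denominator.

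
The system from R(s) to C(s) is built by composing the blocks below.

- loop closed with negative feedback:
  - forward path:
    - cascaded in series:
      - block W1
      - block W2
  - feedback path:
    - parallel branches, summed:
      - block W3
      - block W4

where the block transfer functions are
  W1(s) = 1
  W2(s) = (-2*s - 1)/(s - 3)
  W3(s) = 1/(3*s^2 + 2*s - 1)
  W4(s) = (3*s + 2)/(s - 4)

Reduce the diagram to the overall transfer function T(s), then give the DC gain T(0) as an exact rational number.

1. reduce the series chain W1, W2: (-2*s - 1)/(s - 3)
2. add W3, W4 (parallel): (9*s^3 + 12*s^2 + 2*s - 6)/(3*s^3 - 10*s^2 - 9*s + 4)
3. collapse the loop ((W1*W2) forward, (W3+W4) return): (6*s^4 - 17*s^3 - 28*s^2 - s + 4)/(15*s^4 + 52*s^3 - 5*s^2 - 41*s + 6)
That last expression is T(s); at s = 0 only the constant terms survive, so T(0) = 4/6 = 2/3.

Final answer: 2/3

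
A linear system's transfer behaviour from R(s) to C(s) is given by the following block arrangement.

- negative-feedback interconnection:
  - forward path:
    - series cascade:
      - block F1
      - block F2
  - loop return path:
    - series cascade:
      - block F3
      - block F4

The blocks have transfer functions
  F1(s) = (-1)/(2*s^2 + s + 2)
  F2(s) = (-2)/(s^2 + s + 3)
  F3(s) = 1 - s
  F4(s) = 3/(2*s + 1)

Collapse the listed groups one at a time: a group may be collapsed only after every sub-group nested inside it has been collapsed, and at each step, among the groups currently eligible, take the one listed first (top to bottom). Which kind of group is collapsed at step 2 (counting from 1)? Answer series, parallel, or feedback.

The answer is series.

Reasoning:
Step 1 - cascade F1, F2
Step 2 - multiply F3, F4 (series)
Step 3 - collapse the loop ((F1*F2) forward, (F3*F4) return)
The group at step 2 is a series group.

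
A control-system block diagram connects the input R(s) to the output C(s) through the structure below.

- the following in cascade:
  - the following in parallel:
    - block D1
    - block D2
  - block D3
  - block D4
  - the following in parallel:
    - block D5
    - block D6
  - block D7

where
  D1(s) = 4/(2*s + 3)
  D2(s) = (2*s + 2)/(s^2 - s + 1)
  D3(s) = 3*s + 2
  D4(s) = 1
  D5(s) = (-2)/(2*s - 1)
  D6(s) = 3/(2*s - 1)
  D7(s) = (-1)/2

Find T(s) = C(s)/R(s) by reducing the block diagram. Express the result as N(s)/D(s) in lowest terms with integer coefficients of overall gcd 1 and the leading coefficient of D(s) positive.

1. combine D1, D2 in parallel -> (8*s^2 + 6*s + 10)/(2*s^3 + s^2 - s + 3)
2. reduce the parallel group D5, D6 -> 1/(2*s - 1)
3. series reduction of (D1+D2), D3, D4, (D5+D6), D7, giving the overall T(s)

Therefore the answer is (-12*s^3 - 17*s^2 - 21*s - 10)/(4*s^4 - 3*s^2 + 7*s - 3).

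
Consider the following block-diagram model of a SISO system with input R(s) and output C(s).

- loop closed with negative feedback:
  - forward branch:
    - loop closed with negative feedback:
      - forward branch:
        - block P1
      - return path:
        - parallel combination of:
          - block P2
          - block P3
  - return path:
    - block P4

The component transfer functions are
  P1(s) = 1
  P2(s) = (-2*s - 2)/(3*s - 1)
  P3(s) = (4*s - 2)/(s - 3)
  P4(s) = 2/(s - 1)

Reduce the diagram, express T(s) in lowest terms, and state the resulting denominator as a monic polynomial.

The answer is s^3 - 23*s^2/13 + 7*s/13 - 5/13.

Reasoning:
(1) add P2, P3 (parallel), giving (10*s^2 - 6*s + 8)/(3*s^2 - 10*s + 3)
(2) close the feedback loop around P1, (P2+P3), giving (3*s^2 - 10*s + 3)/(13*s^2 - 16*s + 11)
(3) reduce the feedback loop with forward [P1/(1+P1*(P2+P3))] and return P4, giving (3*s^3 - 13*s^2 + 13*s - 3)/(13*s^3 - 23*s^2 + 7*s - 5)
Step 3 gives the fully reduced T(s), with no common factor left to cancel. The denominator's leading coefficient is 13, so divide each of its coefficients by 13 to get the monic form.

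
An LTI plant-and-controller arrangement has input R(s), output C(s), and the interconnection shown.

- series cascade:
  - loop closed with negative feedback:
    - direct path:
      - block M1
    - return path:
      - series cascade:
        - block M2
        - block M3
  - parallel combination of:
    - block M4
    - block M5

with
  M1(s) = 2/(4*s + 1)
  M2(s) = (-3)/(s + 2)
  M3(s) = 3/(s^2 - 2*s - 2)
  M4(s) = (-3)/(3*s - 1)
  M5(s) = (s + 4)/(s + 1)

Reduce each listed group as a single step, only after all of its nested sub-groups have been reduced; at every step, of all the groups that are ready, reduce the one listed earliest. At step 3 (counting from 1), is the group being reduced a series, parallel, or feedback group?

[1] series reduction of M2, M3
[2] reduce the feedback loop with forward M1 and return (M2*M3)
[3] sum the parallel branches M4, M5
[4] reduce the series chain [M1/(1+M1*(M2*M3))], (M4+M5)
Step 3 collapses a parallel group.

Final answer: parallel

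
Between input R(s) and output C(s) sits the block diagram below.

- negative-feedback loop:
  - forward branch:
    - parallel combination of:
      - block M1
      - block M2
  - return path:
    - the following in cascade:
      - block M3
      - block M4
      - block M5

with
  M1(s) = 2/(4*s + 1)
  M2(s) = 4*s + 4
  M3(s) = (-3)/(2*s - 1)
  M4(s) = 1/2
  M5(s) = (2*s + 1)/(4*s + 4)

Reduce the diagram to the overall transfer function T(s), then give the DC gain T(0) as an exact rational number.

Step 1: reduce the parallel group M1, M2, giving (16*s^2 + 20*s + 6)/(4*s + 1)
Step 2: reduce the series chain M3, M4, M5, giving (-6*s - 3)/(16*s^2 + 8*s - 8)
Step 3: collapse the loop ((M1+M2) forward, (M3*M4*M5) return), giving (-128*s^4 - 224*s^3 - 64*s^2 + 56*s + 24)/(16*s^3 + 60*s^2 + 60*s + 13)
That last expression is T(s); at s = 0 only the constant terms survive, so T(0) = 24/13.

Final answer: 24/13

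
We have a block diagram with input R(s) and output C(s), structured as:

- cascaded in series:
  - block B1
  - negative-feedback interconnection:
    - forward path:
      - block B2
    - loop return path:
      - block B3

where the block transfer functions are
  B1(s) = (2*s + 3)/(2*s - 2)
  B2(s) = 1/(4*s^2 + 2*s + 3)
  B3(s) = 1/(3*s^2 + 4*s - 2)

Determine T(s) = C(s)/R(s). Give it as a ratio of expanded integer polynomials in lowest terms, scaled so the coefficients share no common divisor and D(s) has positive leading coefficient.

(1) close the feedback loop around B2, B3: (3*s^2 + 4*s - 2)/(12*s^4 + 22*s^3 + 9*s^2 + 8*s - 5)
(2) cascade B1, [B2/(1+B2*B3)]; the result is T(s) itself (integer coefficients, no common factor, positive leading denominator coefficient)

Therefore the answer is (6*s^3 + 17*s^2 + 8*s - 6)/(24*s^5 + 20*s^4 - 26*s^3 - 2*s^2 - 26*s + 10).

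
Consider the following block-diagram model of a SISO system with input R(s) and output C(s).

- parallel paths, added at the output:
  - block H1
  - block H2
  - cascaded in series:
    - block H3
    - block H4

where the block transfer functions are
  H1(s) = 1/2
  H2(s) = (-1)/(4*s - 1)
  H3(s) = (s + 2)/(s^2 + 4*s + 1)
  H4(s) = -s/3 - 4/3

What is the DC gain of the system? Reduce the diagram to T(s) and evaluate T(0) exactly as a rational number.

First reduce the diagram to T(s).

[1] combine H3, H4 in series gives (-s^2 - 6*s - 8)/(3*s^2 + 12*s + 3)
[2] add H1, H2, (H3*H4) (parallel) gives (4*s^3 - 7*s^2 - 76*s + 7)/(24*s^3 + 90*s^2 - 6)
Step 2 gives the overall T(s). Then T(0) = 7/(-6) = -7/6.

Answer: -7/6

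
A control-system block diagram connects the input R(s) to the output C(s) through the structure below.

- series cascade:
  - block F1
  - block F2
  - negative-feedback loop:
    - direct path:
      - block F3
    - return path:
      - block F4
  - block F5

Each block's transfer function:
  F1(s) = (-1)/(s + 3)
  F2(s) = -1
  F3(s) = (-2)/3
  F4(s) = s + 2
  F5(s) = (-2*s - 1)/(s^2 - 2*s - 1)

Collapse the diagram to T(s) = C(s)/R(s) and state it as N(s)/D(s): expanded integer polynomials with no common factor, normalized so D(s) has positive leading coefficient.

Step 1: collapse the loop (F3 forward, F4 return); result 2/(2*s + 1)
Step 2: series reduction of F1, F2, [F3/(1+F3*F4)], F5 - this is the overall T(s), already in the required normalized form

Answer: (-2)/(s^3 + s^2 - 7*s - 3)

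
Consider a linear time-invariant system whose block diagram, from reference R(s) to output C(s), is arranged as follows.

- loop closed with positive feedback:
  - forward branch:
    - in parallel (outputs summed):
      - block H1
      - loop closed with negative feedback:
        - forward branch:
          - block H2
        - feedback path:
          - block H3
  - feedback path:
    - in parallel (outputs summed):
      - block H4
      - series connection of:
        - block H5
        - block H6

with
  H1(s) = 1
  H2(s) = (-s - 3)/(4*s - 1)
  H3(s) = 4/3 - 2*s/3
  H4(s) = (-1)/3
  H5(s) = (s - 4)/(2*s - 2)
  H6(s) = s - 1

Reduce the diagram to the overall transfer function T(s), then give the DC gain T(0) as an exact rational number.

(1) close the feedback loop around H2, H3, giving (-3*s - 9)/(2*s^2 + 14*s - 15)
(2) combine H1, [H2/(1+H2*H3)] in parallel, giving (2*s^2 + 11*s - 24)/(2*s^2 + 14*s - 15)
(3) cascade H5, H6, giving s/2 - 2
(4) reduce the parallel group H4, (H5*H6), giving s/2 - 7/3
(5) apply the feedback formula to (H1+[H2/(1+H2*H3)]), (H4+(H5*H6)), giving (-12*s^2 - 66*s + 144)/(6*s^3 - 7*s^2 - 310*s + 426)
The step-5 result is T(s). Setting s = 0: T(0) = 144/426 = 24/71.

Final answer: 24/71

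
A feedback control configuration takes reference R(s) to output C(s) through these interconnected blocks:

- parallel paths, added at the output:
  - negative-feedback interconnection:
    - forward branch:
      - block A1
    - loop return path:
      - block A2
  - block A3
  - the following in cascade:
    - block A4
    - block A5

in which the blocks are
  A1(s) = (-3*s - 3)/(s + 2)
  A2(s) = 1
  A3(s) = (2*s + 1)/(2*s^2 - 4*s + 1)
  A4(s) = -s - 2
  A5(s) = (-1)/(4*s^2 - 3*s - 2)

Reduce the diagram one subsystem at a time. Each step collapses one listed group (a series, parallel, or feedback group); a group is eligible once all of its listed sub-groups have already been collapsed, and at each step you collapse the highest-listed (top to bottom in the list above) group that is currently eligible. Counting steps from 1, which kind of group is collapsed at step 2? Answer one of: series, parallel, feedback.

Reducing step by step:

Step 1: close the feedback loop around A1, A2
Step 2: combine A4, A5 in series
Step 3: combine [A1/(1+A1*A2)], A3, (A4*A5) in parallel
Step 2 collapses a series group.

Answer: series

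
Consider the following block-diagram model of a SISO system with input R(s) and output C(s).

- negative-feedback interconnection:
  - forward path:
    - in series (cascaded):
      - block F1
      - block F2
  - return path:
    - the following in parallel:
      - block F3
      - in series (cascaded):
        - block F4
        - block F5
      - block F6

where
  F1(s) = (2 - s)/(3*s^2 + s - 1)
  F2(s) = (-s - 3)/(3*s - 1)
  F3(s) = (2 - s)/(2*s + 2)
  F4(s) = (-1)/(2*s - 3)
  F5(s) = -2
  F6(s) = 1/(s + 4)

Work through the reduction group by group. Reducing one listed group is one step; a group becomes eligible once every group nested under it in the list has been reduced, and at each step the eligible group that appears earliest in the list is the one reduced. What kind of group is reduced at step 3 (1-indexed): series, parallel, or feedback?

[1] cascade F1, F2
[2] cascade F4, F5
[3] reduce the parallel group F3, (F4*F5), F6
[4] close the feedback loop around (F1*F2), (F3+(F4*F5)+F6)
At step 3 the group reduced is parallel.

Final answer: parallel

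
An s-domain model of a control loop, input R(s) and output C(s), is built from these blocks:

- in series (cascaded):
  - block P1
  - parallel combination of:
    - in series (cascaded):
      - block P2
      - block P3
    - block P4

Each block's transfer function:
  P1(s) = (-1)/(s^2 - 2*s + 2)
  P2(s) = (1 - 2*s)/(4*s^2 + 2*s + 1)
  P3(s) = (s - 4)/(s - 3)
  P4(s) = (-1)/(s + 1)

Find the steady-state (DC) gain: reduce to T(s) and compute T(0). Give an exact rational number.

Step 1. reduce the series chain P2, P3: (-2*s^2 + 9*s - 4)/(4*s^3 - 10*s^2 - 5*s - 3)
Step 2. reduce the parallel group (P2*P3), P4: (-6*s^3 + 17*s^2 + 10*s - 1)/(4*s^4 - 6*s^3 - 15*s^2 - 8*s - 3)
Step 3. combine P1, ((P2*P3)+P4) in series: (6*s^3 - 17*s^2 - 10*s + 1)/(4*s^6 - 14*s^5 + 5*s^4 + 10*s^3 - 17*s^2 - 10*s - 6)
That last expression is T(s); at s = 0 only the constant terms survive, so T(0) = 1/(-6) = -1/6.

Answer: -1/6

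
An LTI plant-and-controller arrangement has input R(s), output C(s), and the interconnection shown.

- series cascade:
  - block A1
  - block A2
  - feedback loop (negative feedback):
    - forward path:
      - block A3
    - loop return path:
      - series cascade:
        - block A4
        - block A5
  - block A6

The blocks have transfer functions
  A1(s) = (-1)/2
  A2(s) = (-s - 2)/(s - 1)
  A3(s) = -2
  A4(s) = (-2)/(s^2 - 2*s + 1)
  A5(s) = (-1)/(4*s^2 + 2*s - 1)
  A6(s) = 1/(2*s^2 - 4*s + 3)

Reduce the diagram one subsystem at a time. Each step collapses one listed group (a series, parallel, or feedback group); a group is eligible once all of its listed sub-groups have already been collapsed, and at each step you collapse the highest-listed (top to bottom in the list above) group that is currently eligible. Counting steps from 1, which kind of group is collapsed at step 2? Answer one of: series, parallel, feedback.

Step 1. reduce the series chain A4, A5
Step 2. reduce the feedback loop with forward A3 and return (A4*A5)
Step 3. combine A1, A2, [A3/(1+A3*(A4*A5))], A6 in series
So the answer for step 2 is feedback.

Answer: feedback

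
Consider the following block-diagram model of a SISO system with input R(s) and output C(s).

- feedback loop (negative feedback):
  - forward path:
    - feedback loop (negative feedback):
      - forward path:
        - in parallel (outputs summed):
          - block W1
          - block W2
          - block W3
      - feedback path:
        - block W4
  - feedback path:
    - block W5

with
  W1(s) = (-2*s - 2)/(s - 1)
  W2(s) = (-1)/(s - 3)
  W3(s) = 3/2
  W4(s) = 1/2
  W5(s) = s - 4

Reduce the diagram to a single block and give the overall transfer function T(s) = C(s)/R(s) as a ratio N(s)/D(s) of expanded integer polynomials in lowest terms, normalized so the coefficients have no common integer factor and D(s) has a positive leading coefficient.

First reduce the diagram to T(s).

[1] combine W1, W2, W3 in parallel = (-s^2 - 6*s + 23)/(2*s^2 - 8*s + 6)
[2] apply the feedback formula to (W1+W2+W3), W4 = (-2*s^2 - 12*s + 46)/(3*s^2 - 22*s + 35)
[3] close the feedback loop around [(W1+W2+W3)/(1+(W1+W2+W3)*W4)], W5, giving the overall T(s)

Answer: (2*s^2 + 12*s - 46)/(2*s^3 + s^2 - 72*s + 149)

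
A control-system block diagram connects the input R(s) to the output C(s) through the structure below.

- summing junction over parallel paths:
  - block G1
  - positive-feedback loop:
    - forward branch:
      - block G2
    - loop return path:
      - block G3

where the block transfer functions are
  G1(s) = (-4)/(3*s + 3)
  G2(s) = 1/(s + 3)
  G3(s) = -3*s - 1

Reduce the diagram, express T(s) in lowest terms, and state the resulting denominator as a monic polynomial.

First reduce the diagram to T(s).

1. close the feedback loop around G2, G3 gives 1/(4*s + 4)
2. sum the parallel branches G1, [G2/(1-G2*G3)] gives (-13)/(12*s + 12)
The result of step 2 is T(s) in lowest terms. Its denominator has leading coefficient 12; dividing the denominator through by 12 makes it monic.

Answer: s + 1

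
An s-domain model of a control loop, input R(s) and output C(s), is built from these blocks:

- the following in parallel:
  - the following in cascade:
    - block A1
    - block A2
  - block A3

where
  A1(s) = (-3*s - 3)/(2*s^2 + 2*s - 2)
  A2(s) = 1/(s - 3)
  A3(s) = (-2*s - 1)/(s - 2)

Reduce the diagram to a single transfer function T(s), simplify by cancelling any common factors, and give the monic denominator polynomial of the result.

Reducing step by step:

Step 1. series reduction of A1, A2 -> (-3*s - 3)/(2*s^3 - 4*s^2 - 8*s + 6)
Step 2. reduce the parallel group (A1*A2), A3 -> (-4*s^4 + 6*s^3 + 17*s^2 - s)/(2*s^4 - 8*s^3 + 22*s - 12)
No further cancellation is possible in the step-2 result, so that is T(s). Its denominator becomes monic after dividing by the leading coefficient 2.

Answer: s^4 - 4*s^3 + 11*s - 6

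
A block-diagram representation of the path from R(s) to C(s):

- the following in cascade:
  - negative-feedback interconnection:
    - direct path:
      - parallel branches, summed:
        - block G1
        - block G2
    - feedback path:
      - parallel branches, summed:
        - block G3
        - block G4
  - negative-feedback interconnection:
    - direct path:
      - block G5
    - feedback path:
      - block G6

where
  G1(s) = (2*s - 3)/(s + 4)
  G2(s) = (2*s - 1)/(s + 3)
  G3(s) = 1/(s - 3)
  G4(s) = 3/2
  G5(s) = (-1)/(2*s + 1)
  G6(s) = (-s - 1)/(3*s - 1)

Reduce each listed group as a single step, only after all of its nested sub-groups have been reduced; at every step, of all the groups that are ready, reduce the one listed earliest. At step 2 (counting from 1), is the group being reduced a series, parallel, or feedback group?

Reducing step by step:

Step 1. reduce the parallel group G1, G2
Step 2. sum the parallel branches G3, G4
Step 3. reduce the feedback loop with forward (G1+G2) and return (G3+G4)
Step 4. reduce the feedback loop with forward G5 and return G6
Step 5. multiply [(G1+G2)/(1+(G1+G2)*(G3+G4))], [G5/(1+G5*G6)] (series)
Step 2: parallel.

Answer: parallel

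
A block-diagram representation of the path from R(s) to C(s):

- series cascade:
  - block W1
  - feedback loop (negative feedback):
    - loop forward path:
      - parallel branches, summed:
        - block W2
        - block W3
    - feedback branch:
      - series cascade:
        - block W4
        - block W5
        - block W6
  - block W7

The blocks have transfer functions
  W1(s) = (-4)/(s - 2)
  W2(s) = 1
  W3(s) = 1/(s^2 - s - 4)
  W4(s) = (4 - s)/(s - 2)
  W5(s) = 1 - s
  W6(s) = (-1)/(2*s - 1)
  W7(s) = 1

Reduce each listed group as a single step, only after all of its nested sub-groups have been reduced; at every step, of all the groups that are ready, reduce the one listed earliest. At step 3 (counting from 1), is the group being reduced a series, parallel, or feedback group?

1. parallel reduction of W2, W3
2. combine W4, W5, W6 in series
3. collapse the loop ((W2+W3) forward, (W4*W5*W6) return)
4. multiply W1, [(W2+W3)/(1+(W2+W3)*(W4*W5*W6))], W7 (series)
At step 3 the group reduced is feedback.

Hence the answer: feedback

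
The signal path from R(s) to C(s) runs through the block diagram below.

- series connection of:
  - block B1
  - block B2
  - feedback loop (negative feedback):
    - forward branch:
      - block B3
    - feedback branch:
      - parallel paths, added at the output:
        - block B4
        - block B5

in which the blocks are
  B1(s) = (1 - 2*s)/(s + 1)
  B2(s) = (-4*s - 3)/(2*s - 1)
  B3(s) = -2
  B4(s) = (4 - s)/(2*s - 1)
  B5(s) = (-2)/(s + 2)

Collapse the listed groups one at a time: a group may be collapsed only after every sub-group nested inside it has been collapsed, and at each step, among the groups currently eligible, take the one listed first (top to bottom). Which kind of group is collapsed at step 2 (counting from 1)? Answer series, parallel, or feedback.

Step 1. sum the parallel branches B4, B5
Step 2. apply the feedback formula to B3, (B4+B5)
Step 3. combine B1, B2, [B3/(1+B3*(B4+B5))] in series
Step 2 collapses a feedback group.

Hence the answer: feedback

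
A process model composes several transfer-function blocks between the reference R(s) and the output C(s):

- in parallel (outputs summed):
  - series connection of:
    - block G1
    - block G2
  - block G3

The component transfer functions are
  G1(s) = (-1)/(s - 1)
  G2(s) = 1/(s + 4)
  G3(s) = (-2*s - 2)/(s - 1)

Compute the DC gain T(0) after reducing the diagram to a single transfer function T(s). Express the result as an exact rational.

The answer is 9/4.

Reasoning:
[1] combine G1, G2 in series; result (-1)/(s^2 + 3*s - 4)
[2] reduce the parallel group (G1*G2), G3; result (-2*s^2 - 10*s - 9)/(s^2 + 3*s - 4)
That last expression is T(s); at s = 0 only the constant terms survive, so T(0) = -9/(-4) = 9/4.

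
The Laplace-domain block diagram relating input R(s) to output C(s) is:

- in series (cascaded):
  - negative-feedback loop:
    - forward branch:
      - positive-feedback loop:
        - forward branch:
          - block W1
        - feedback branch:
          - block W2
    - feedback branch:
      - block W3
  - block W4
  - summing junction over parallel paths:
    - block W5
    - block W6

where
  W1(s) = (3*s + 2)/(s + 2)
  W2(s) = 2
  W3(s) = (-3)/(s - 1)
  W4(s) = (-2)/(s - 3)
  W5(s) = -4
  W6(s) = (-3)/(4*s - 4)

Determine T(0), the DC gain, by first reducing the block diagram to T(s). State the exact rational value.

Step 1: collapse the loop (W1 forward, W2 return), giving (-3*s - 2)/(5*s + 2)
Step 2: close the feedback loop around [W1/(1-W1*W2)], W3, giving (-3*s^2 + s + 2)/(5*s^2 + 6*s + 4)
Step 3: combine W5, W6 in parallel, giving (13 - 16*s)/(4*s - 4)
Step 4: series reduction of [[W1/(1-W1*W2)]/(1+[W1/(1-W1*W2)]*W3)], W4, (W5+W6), giving (-48*s^2 + 7*s + 26)/(10*s^3 - 18*s^2 - 28*s - 24)
DC gain: substitute s = 0 into T(s) from step 4: T(0) = 26/(-24) = -13/12.

Therefore the answer is -13/12.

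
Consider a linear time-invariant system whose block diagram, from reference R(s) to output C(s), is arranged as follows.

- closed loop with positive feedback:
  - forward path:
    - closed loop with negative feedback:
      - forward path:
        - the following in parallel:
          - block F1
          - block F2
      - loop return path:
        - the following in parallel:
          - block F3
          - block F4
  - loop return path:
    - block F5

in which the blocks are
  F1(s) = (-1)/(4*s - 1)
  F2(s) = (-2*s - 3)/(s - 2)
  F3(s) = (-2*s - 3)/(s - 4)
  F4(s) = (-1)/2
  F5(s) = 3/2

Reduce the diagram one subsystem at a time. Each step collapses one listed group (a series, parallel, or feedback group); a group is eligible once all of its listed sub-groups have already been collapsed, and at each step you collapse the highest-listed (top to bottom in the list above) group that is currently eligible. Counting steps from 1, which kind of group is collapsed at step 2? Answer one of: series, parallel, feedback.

[1] add F1, F2 (parallel)
[2] add F3, F4 (parallel)
[3] close the feedback loop around (F1+F2), (F3+F4)
[4] feedback reduction of [(F1+F2)/(1+(F1+F2)*(F3+F4))], F5
So the answer for step 2 is parallel.

Final answer: parallel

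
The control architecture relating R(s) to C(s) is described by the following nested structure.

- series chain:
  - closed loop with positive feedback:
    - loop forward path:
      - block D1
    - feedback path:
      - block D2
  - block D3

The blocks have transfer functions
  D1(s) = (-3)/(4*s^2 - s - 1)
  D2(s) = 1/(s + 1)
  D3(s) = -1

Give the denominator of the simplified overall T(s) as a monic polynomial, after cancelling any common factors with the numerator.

[1] reduce the feedback loop with forward D1 and return D2: (-3*s - 3)/(4*s^3 + 3*s^2 - 2*s + 2)
[2] cascade [D1/(1-D1*D2)], D3: (3*s + 3)/(4*s^3 + 3*s^2 - 2*s + 2)
That last expression is T(s), already simplified. Scaling its denominator by 1/4 (the reciprocal of the leading coefficient) yields the monic denominator.

Final answer: s^3 + 3*s^2/4 - s/2 + 1/2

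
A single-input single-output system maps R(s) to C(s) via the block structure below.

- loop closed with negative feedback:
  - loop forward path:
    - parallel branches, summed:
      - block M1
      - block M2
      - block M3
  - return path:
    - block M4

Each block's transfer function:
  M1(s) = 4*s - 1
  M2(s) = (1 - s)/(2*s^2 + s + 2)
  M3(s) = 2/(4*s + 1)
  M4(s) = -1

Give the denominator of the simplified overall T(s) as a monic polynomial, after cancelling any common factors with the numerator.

[1] combine M1, M2, M3 in parallel = (32*s^4 + 16*s^3 + 30*s^2 + 4*s + 3)/(8*s^3 + 6*s^2 + 9*s + 2)
[2] collapse the loop ((M1+M2+M3) forward, M4 return) = (-32*s^4 - 16*s^3 - 30*s^2 - 4*s - 3)/(32*s^4 + 8*s^3 + 24*s^2 - 5*s + 1)
That last expression is T(s), already simplified. Scaling its denominator by 1/32 (the reciprocal of the leading coefficient) yields the monic denominator.

Hence the answer: s^4 + s^3/4 + 3*s^2/4 - 5*s/32 + 1/32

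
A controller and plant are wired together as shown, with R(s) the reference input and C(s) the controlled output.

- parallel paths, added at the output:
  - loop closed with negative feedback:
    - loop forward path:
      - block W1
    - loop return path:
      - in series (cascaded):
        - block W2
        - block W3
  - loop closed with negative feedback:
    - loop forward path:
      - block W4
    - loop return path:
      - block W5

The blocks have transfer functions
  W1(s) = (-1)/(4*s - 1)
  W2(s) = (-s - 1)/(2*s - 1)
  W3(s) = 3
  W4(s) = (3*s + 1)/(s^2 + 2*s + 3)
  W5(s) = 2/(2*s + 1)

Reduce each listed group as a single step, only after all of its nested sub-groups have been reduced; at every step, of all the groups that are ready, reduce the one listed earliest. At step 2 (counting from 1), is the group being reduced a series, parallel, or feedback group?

Answer: feedback

Working:
1. reduce the series chain W2, W3
2. reduce the feedback loop with forward W1 and return (W2*W3)
3. collapse the loop (W4 forward, W5 return)
4. parallel reduction of [W1/(1+W1*(W2*W3))], [W4/(1+W4*W5)]
At step 2 the group reduced is feedback.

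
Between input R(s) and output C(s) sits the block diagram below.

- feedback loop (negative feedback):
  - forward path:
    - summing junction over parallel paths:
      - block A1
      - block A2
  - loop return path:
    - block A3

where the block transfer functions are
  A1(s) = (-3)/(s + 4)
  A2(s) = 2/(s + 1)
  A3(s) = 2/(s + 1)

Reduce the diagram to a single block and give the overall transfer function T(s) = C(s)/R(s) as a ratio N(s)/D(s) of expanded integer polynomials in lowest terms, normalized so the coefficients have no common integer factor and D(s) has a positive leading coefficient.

[1] sum the parallel branches A1, A2 -> (5 - s)/(s^2 + 5*s + 4)
[2] reduce the feedback loop with forward (A1+A2) and return A3, which is the overall transfer function T(s) = C(s)/R(s) in lowest terms

Answer: (-s^2 + 4*s + 5)/(s^3 + 6*s^2 + 7*s + 14)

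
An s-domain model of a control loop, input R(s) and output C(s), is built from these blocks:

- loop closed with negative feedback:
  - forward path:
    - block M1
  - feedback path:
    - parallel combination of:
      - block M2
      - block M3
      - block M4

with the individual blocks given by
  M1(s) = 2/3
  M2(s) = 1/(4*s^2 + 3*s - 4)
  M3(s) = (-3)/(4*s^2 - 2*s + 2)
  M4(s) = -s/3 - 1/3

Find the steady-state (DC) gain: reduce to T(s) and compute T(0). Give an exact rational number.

Step 1. reduce the parallel group M2, M3, M4 -> (-16*s^5 - 20*s^4 + 10*s^3 - 24*s^2 - 39*s + 50)/(48*s^4 + 12*s^3 - 42*s^2 + 42*s - 24)
Step 2. reduce the feedback loop with forward M1 and return (M2+M3+M4) -> (-48*s^4 - 12*s^3 + 42*s^2 - 42*s + 24)/(16*s^5 - 52*s^4 - 28*s^3 + 87*s^2 - 24*s - 14)
DC gain: substitute s = 0 into T(s) from step 2: T(0) = 24/(-14) = -12/7.

Answer: -12/7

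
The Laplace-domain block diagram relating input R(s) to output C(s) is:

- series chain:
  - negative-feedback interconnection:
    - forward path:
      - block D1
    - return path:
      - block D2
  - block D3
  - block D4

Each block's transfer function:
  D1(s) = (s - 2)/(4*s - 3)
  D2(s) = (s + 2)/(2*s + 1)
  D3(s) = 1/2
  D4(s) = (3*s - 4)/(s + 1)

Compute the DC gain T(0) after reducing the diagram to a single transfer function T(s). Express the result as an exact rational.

The answer is -4/7.

Reasoning:
(1) reduce the feedback loop with forward D1 and return D2 -> (2*s^2 - 3*s - 2)/(9*s^2 - 2*s - 7)
(2) multiply [D1/(1+D1*D2)], D3, D4 (series) -> (6*s^3 - 17*s^2 + 6*s + 8)/(18*s^3 + 14*s^2 - 18*s - 14)
Evaluating the step-2 result (the overall T(s)) at s = 0 gives T(0) = 8/(-14) = -4/7.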